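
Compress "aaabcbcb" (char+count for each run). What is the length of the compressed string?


Input: aaabcbcb
Runs:
  'a' x 3 => "a3"
  'b' x 1 => "b1"
  'c' x 1 => "c1"
  'b' x 1 => "b1"
  'c' x 1 => "c1"
  'b' x 1 => "b1"
Compressed: "a3b1c1b1c1b1"
Compressed length: 12

12


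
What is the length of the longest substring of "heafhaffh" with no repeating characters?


Input: "heafhaffh"
Sliding window (track last position of each char):
  Position 0 ('h'): window [0,0] length 1 -- new best
  Position 1 ('e'): window [0,1] length 2 -- new best
  Position 2 ('a'): window [0,2] length 3 -- new best
  Position 3 ('f'): window [0,3] length 4 -- new best
  Position 4 ('h'): repeat (last at 0), move window start to 1
  Position 4 ('h'): window [1,4] length 4
  Position 5 ('a'): repeat (last at 2), move window start to 3
  Position 5 ('a'): window [3,5] length 3
  Position 6 ('f'): repeat (last at 3), move window start to 4
  Position 6 ('f'): window [4,6] length 3
  Position 7 ('f'): repeat (last at 6), move window start to 7
  Position 7 ('f'): window [7,7] length 1
  Position 8 ('h'): window [7,8] length 2
Longest substring with no repeats: "heaf" with length 4

4


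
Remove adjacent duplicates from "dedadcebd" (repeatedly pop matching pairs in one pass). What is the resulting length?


Input: dedadcebd
Stack-based adjacent duplicate removal:
  Read 'd': push. Stack: d
  Read 'e': push. Stack: de
  Read 'd': push. Stack: ded
  Read 'a': push. Stack: deda
  Read 'd': push. Stack: dedad
  Read 'c': push. Stack: dedadc
  Read 'e': push. Stack: dedadce
  Read 'b': push. Stack: dedadceb
  Read 'd': push. Stack: dedadcebd
Final stack: "dedadcebd" (length 9)

9


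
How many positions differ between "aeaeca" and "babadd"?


Comparing "aeaeca" and "babadd" position by position:
  Position 0: 'a' vs 'b' => DIFFER
  Position 1: 'e' vs 'a' => DIFFER
  Position 2: 'a' vs 'b' => DIFFER
  Position 3: 'e' vs 'a' => DIFFER
  Position 4: 'c' vs 'd' => DIFFER
  Position 5: 'a' vs 'd' => DIFFER
Positions that differ: 6

6


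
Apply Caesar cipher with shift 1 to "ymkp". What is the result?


Caesar cipher: shift "ymkp" by 1
  'y' (pos 24) + 1 = pos 25 = 'z'
  'm' (pos 12) + 1 = pos 13 = 'n'
  'k' (pos 10) + 1 = pos 11 = 'l'
  'p' (pos 15) + 1 = pos 16 = 'q'
Result: znlq

znlq


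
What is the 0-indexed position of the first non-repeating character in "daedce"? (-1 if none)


Input: daedce
Character frequencies:
  'a': 1
  'c': 1
  'd': 2
  'e': 2
Scanning left to right for freq == 1:
  Position 0 ('d'): freq=2, skip
  Position 1 ('a'): unique! => answer = 1

1


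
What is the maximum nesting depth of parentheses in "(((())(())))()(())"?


Input: "(((())(())))()(())"
Tracking depth:
  Position 0 '(': depth becomes 1
  Position 1 '(': depth becomes 2
  Position 2 '(': depth becomes 3
  Position 3 '(': depth becomes 4
  Position 4 ')': depth becomes 3
  Position 5 ')': depth becomes 2
  Position 6 '(': depth becomes 3
  Position 7 '(': depth becomes 4
  Position 8 ')': depth becomes 3
  Position 9 ')': depth becomes 2
  Position 10 ')': depth becomes 1
  Position 11 ')': depth becomes 0
  Position 12 '(': depth becomes 1
  Position 13 ')': depth becomes 0
  Position 14 '(': depth becomes 1
  Position 15 '(': depth becomes 2
  Position 16 ')': depth becomes 1
  Position 17 ')': depth becomes 0
Maximum depth reached: 4

4


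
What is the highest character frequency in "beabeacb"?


Input: beabeacb
Character counts:
  'a': 2
  'b': 3
  'c': 1
  'e': 2
Maximum frequency: 3

3


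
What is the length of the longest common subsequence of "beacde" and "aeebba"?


LCS of "beacde" and "aeebba"
DP table:
           a    e    e    b    b    a
      0    0    0    0    0    0    0
  b   0    0    0    0    1    1    1
  e   0    0    1    1    1    1    1
  a   0    1    1    1    1    1    2
  c   0    1    1    1    1    1    2
  d   0    1    1    1    1    1    2
  e   0    1    2    2    2    2    2
LCS length = dp[6][6] = 2

2


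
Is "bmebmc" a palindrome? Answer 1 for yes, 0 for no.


Input: bmebmc
Reversed: cmbemb
  Compare pos 0 ('b') with pos 5 ('c'): MISMATCH
  Compare pos 1 ('m') with pos 4 ('m'): match
  Compare pos 2 ('e') with pos 3 ('b'): MISMATCH
Result: not a palindrome

0


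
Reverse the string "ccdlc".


Input: ccdlc
Reading characters right to left:
  Position 4: 'c'
  Position 3: 'l'
  Position 2: 'd'
  Position 1: 'c'
  Position 0: 'c'
Reversed: cldcc

cldcc


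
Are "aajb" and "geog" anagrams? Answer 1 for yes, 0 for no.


Strings: "aajb", "geog"
Sorted first:  aabj
Sorted second: eggo
Differ at position 0: 'a' vs 'e' => not anagrams

0


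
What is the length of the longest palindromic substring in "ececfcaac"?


Input: "ececfcaac"
Checking substrings for palindromes:
  [5:9] "caac" (len 4) => palindrome
  [0:3] "ece" (len 3) => palindrome
  [1:4] "cec" (len 3) => palindrome
  [3:6] "cfc" (len 3) => palindrome
  [6:8] "aa" (len 2) => palindrome
Longest palindromic substring: "caac" with length 4

4


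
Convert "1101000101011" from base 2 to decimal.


Input: "1101000101011" in base 2
Positional expansion:
  Digit '1' (value 1) x 2^12 = 4096
  Digit '1' (value 1) x 2^11 = 2048
  Digit '0' (value 0) x 2^10 = 0
  Digit '1' (value 1) x 2^9 = 512
  Digit '0' (value 0) x 2^8 = 0
  Digit '0' (value 0) x 2^7 = 0
  Digit '0' (value 0) x 2^6 = 0
  Digit '1' (value 1) x 2^5 = 32
  Digit '0' (value 0) x 2^4 = 0
  Digit '1' (value 1) x 2^3 = 8
  Digit '0' (value 0) x 2^2 = 0
  Digit '1' (value 1) x 2^1 = 2
  Digit '1' (value 1) x 2^0 = 1
Sum = 6699

6699


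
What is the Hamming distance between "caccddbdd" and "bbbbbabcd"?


Comparing "caccddbdd" and "bbbbbabcd" position by position:
  Position 0: 'c' vs 'b' => differ
  Position 1: 'a' vs 'b' => differ
  Position 2: 'c' vs 'b' => differ
  Position 3: 'c' vs 'b' => differ
  Position 4: 'd' vs 'b' => differ
  Position 5: 'd' vs 'a' => differ
  Position 6: 'b' vs 'b' => same
  Position 7: 'd' vs 'c' => differ
  Position 8: 'd' vs 'd' => same
Total differences (Hamming distance): 7

7


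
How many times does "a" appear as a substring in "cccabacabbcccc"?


Searching for "a" in "cccabacabbcccc"
Scanning each position:
  Position 0: "c" => no
  Position 1: "c" => no
  Position 2: "c" => no
  Position 3: "a" => MATCH
  Position 4: "b" => no
  Position 5: "a" => MATCH
  Position 6: "c" => no
  Position 7: "a" => MATCH
  Position 8: "b" => no
  Position 9: "b" => no
  Position 10: "c" => no
  Position 11: "c" => no
  Position 12: "c" => no
  Position 13: "c" => no
Total occurrences: 3

3


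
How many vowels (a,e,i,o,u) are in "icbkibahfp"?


Input: icbkibahfp
Checking each character:
  'i' at position 0: vowel (running total: 1)
  'c' at position 1: consonant
  'b' at position 2: consonant
  'k' at position 3: consonant
  'i' at position 4: vowel (running total: 2)
  'b' at position 5: consonant
  'a' at position 6: vowel (running total: 3)
  'h' at position 7: consonant
  'f' at position 8: consonant
  'p' at position 9: consonant
Total vowels: 3

3


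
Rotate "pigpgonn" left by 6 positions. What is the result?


Input: "pigpgonn", rotate left by 6
First 6 characters: "pigpgo"
Remaining characters: "nn"
Concatenate remaining + first: "nn" + "pigpgo" = "nnpigpgo"

nnpigpgo


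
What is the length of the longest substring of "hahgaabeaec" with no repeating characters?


Input: "hahgaabeaec"
Sliding window (track last position of each char):
  Position 0 ('h'): window [0,0] length 1 -- new best
  Position 1 ('a'): window [0,1] length 2 -- new best
  Position 2 ('h'): repeat (last at 0), move window start to 1
  Position 2 ('h'): window [1,2] length 2
  Position 3 ('g'): window [1,3] length 3 -- new best
  Position 4 ('a'): repeat (last at 1), move window start to 2
  Position 4 ('a'): window [2,4] length 3
  Position 5 ('a'): repeat (last at 4), move window start to 5
  Position 5 ('a'): window [5,5] length 1
  Position 6 ('b'): window [5,6] length 2
  Position 7 ('e'): window [5,7] length 3
  Position 8 ('a'): repeat (last at 5), move window start to 6
  Position 8 ('a'): window [6,8] length 3
  Position 9 ('e'): repeat (last at 7), move window start to 8
  Position 9 ('e'): window [8,9] length 2
  Position 10 ('c'): window [8,10] length 3
Longest substring with no repeats: "ahg" with length 3

3


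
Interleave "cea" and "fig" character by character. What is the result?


Interleaving "cea" and "fig":
  Position 0: 'c' from first, 'f' from second => "cf"
  Position 1: 'e' from first, 'i' from second => "ei"
  Position 2: 'a' from first, 'g' from second => "ag"
Result: cfeiag

cfeiag


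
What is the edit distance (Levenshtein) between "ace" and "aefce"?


Computing edit distance: "ace" -> "aefce"
DP table:
           a    e    f    c    e
      0    1    2    3    4    5
  a   1    0    1    2    3    4
  c   2    1    1    2    2    3
  e   3    2    1    2    3    2
Edit distance = dp[3][5] = 2

2


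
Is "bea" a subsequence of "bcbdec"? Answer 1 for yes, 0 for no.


Check if "bea" is a subsequence of "bcbdec"
Greedy scan:
  Position 0 ('b'): matches sub[0] = 'b'
  Position 1 ('c'): no match needed
  Position 2 ('b'): no match needed
  Position 3 ('d'): no match needed
  Position 4 ('e'): matches sub[1] = 'e'
  Position 5 ('c'): no match needed
Only matched 2/3 characters => not a subsequence

0


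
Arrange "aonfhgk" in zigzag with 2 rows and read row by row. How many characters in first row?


Zigzag "aonfhgk" into 2 rows:
Placing characters:
  'a' => row 0
  'o' => row 1
  'n' => row 0
  'f' => row 1
  'h' => row 0
  'g' => row 1
  'k' => row 0
Rows:
  Row 0: "anhk"
  Row 1: "ofg"
First row length: 4

4


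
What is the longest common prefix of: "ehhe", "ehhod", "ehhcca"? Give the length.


Words: ehhe, ehhod, ehhcca
  Position 0: all 'e' => match
  Position 1: all 'h' => match
  Position 2: all 'h' => match
  Position 3: ('e', 'o', 'c') => mismatch, stop
LCP = "ehh" (length 3)

3


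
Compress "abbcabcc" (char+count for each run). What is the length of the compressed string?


Input: abbcabcc
Runs:
  'a' x 1 => "a1"
  'b' x 2 => "b2"
  'c' x 1 => "c1"
  'a' x 1 => "a1"
  'b' x 1 => "b1"
  'c' x 2 => "c2"
Compressed: "a1b2c1a1b1c2"
Compressed length: 12

12


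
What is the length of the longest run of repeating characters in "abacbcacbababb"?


Input: "abacbcacbababb"
Scanning for longest run:
  Position 1 ('b'): new char, reset run to 1
  Position 2 ('a'): new char, reset run to 1
  Position 3 ('c'): new char, reset run to 1
  Position 4 ('b'): new char, reset run to 1
  Position 5 ('c'): new char, reset run to 1
  Position 6 ('a'): new char, reset run to 1
  Position 7 ('c'): new char, reset run to 1
  Position 8 ('b'): new char, reset run to 1
  Position 9 ('a'): new char, reset run to 1
  Position 10 ('b'): new char, reset run to 1
  Position 11 ('a'): new char, reset run to 1
  Position 12 ('b'): new char, reset run to 1
  Position 13 ('b'): continues run of 'b', length=2
Longest run: 'b' with length 2

2


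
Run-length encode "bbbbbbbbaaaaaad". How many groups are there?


Input: bbbbbbbbaaaaaad
Scanning for consecutive runs:
  Group 1: 'b' x 8 (positions 0-7)
  Group 2: 'a' x 6 (positions 8-13)
  Group 3: 'd' x 1 (positions 14-14)
Total groups: 3

3


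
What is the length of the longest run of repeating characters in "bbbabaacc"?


Input: "bbbabaacc"
Scanning for longest run:
  Position 1 ('b'): continues run of 'b', length=2
  Position 2 ('b'): continues run of 'b', length=3
  Position 3 ('a'): new char, reset run to 1
  Position 4 ('b'): new char, reset run to 1
  Position 5 ('a'): new char, reset run to 1
  Position 6 ('a'): continues run of 'a', length=2
  Position 7 ('c'): new char, reset run to 1
  Position 8 ('c'): continues run of 'c', length=2
Longest run: 'b' with length 3

3


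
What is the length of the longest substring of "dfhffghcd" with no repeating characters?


Input: "dfhffghcd"
Sliding window (track last position of each char):
  Position 0 ('d'): window [0,0] length 1 -- new best
  Position 1 ('f'): window [0,1] length 2 -- new best
  Position 2 ('h'): window [0,2] length 3 -- new best
  Position 3 ('f'): repeat (last at 1), move window start to 2
  Position 3 ('f'): window [2,3] length 2
  Position 4 ('f'): repeat (last at 3), move window start to 4
  Position 4 ('f'): window [4,4] length 1
  Position 5 ('g'): window [4,5] length 2
  Position 6 ('h'): window [4,6] length 3
  Position 7 ('c'): window [4,7] length 4 -- new best
  Position 8 ('d'): window [4,8] length 5 -- new best
Longest substring with no repeats: "fghcd" with length 5

5


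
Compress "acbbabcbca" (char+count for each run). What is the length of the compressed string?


Input: acbbabcbca
Runs:
  'a' x 1 => "a1"
  'c' x 1 => "c1"
  'b' x 2 => "b2"
  'a' x 1 => "a1"
  'b' x 1 => "b1"
  'c' x 1 => "c1"
  'b' x 1 => "b1"
  'c' x 1 => "c1"
  'a' x 1 => "a1"
Compressed: "a1c1b2a1b1c1b1c1a1"
Compressed length: 18

18


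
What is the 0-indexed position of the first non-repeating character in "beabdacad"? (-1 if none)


Input: beabdacad
Character frequencies:
  'a': 3
  'b': 2
  'c': 1
  'd': 2
  'e': 1
Scanning left to right for freq == 1:
  Position 0 ('b'): freq=2, skip
  Position 1 ('e'): unique! => answer = 1

1


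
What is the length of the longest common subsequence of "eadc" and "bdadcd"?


LCS of "eadc" and "bdadcd"
DP table:
           b    d    a    d    c    d
      0    0    0    0    0    0    0
  e   0    0    0    0    0    0    0
  a   0    0    0    1    1    1    1
  d   0    0    1    1    2    2    2
  c   0    0    1    1    2    3    3
LCS length = dp[4][6] = 3

3


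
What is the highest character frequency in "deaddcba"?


Input: deaddcba
Character counts:
  'a': 2
  'b': 1
  'c': 1
  'd': 3
  'e': 1
Maximum frequency: 3

3


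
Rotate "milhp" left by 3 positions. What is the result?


Input: "milhp", rotate left by 3
First 3 characters: "mil"
Remaining characters: "hp"
Concatenate remaining + first: "hp" + "mil" = "hpmil"

hpmil


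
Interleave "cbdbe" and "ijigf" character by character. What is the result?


Interleaving "cbdbe" and "ijigf":
  Position 0: 'c' from first, 'i' from second => "ci"
  Position 1: 'b' from first, 'j' from second => "bj"
  Position 2: 'd' from first, 'i' from second => "di"
  Position 3: 'b' from first, 'g' from second => "bg"
  Position 4: 'e' from first, 'f' from second => "ef"
Result: cibjdibgef

cibjdibgef


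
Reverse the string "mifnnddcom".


Input: mifnnddcom
Reading characters right to left:
  Position 9: 'm'
  Position 8: 'o'
  Position 7: 'c'
  Position 6: 'd'
  Position 5: 'd'
  Position 4: 'n'
  Position 3: 'n'
  Position 2: 'f'
  Position 1: 'i'
  Position 0: 'm'
Reversed: mocddnnfim

mocddnnfim


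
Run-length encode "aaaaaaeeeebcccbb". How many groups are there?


Input: aaaaaaeeeebcccbb
Scanning for consecutive runs:
  Group 1: 'a' x 6 (positions 0-5)
  Group 2: 'e' x 4 (positions 6-9)
  Group 3: 'b' x 1 (positions 10-10)
  Group 4: 'c' x 3 (positions 11-13)
  Group 5: 'b' x 2 (positions 14-15)
Total groups: 5

5


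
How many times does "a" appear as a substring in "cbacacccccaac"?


Searching for "a" in "cbacacccccaac"
Scanning each position:
  Position 0: "c" => no
  Position 1: "b" => no
  Position 2: "a" => MATCH
  Position 3: "c" => no
  Position 4: "a" => MATCH
  Position 5: "c" => no
  Position 6: "c" => no
  Position 7: "c" => no
  Position 8: "c" => no
  Position 9: "c" => no
  Position 10: "a" => MATCH
  Position 11: "a" => MATCH
  Position 12: "c" => no
Total occurrences: 4

4


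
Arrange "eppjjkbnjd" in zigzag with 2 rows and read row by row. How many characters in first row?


Zigzag "eppjjkbnjd" into 2 rows:
Placing characters:
  'e' => row 0
  'p' => row 1
  'p' => row 0
  'j' => row 1
  'j' => row 0
  'k' => row 1
  'b' => row 0
  'n' => row 1
  'j' => row 0
  'd' => row 1
Rows:
  Row 0: "epjbj"
  Row 1: "pjknd"
First row length: 5

5


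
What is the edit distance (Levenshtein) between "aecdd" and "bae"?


Computing edit distance: "aecdd" -> "bae"
DP table:
           b    a    e
      0    1    2    3
  a   1    1    1    2
  e   2    2    2    1
  c   3    3    3    2
  d   4    4    4    3
  d   5    5    5    4
Edit distance = dp[5][3] = 4

4


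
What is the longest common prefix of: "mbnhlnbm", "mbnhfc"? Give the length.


Words: mbnhlnbm, mbnhfc
  Position 0: all 'm' => match
  Position 1: all 'b' => match
  Position 2: all 'n' => match
  Position 3: all 'h' => match
  Position 4: ('l', 'f') => mismatch, stop
LCP = "mbnh" (length 4)

4


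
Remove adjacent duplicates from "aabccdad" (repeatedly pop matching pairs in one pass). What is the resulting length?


Input: aabccdad
Stack-based adjacent duplicate removal:
  Read 'a': push. Stack: a
  Read 'a': matches stack top 'a' => pop. Stack: (empty)
  Read 'b': push. Stack: b
  Read 'c': push. Stack: bc
  Read 'c': matches stack top 'c' => pop. Stack: b
  Read 'd': push. Stack: bd
  Read 'a': push. Stack: bda
  Read 'd': push. Stack: bdad
Final stack: "bdad" (length 4)

4


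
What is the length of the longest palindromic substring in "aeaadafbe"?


Input: "aeaadafbe"
Checking substrings for palindromes:
  [0:3] "aea" (len 3) => palindrome
  [3:6] "ada" (len 3) => palindrome
  [2:4] "aa" (len 2) => palindrome
Longest palindromic substring: "aea" with length 3

3


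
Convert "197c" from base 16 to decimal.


Input: "197c" in base 16
Positional expansion:
  Digit '1' (value 1) x 16^3 = 4096
  Digit '9' (value 9) x 16^2 = 2304
  Digit '7' (value 7) x 16^1 = 112
  Digit 'c' (value 12) x 16^0 = 12
Sum = 6524

6524


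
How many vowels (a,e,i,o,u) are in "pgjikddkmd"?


Input: pgjikddkmd
Checking each character:
  'p' at position 0: consonant
  'g' at position 1: consonant
  'j' at position 2: consonant
  'i' at position 3: vowel (running total: 1)
  'k' at position 4: consonant
  'd' at position 5: consonant
  'd' at position 6: consonant
  'k' at position 7: consonant
  'm' at position 8: consonant
  'd' at position 9: consonant
Total vowels: 1

1


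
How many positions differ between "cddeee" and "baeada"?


Comparing "cddeee" and "baeada" position by position:
  Position 0: 'c' vs 'b' => DIFFER
  Position 1: 'd' vs 'a' => DIFFER
  Position 2: 'd' vs 'e' => DIFFER
  Position 3: 'e' vs 'a' => DIFFER
  Position 4: 'e' vs 'd' => DIFFER
  Position 5: 'e' vs 'a' => DIFFER
Positions that differ: 6

6


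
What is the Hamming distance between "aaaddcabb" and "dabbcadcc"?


Comparing "aaaddcabb" and "dabbcadcc" position by position:
  Position 0: 'a' vs 'd' => differ
  Position 1: 'a' vs 'a' => same
  Position 2: 'a' vs 'b' => differ
  Position 3: 'd' vs 'b' => differ
  Position 4: 'd' vs 'c' => differ
  Position 5: 'c' vs 'a' => differ
  Position 6: 'a' vs 'd' => differ
  Position 7: 'b' vs 'c' => differ
  Position 8: 'b' vs 'c' => differ
Total differences (Hamming distance): 8

8


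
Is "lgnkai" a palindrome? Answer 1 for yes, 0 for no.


Input: lgnkai
Reversed: iakngl
  Compare pos 0 ('l') with pos 5 ('i'): MISMATCH
  Compare pos 1 ('g') with pos 4 ('a'): MISMATCH
  Compare pos 2 ('n') with pos 3 ('k'): MISMATCH
Result: not a palindrome

0


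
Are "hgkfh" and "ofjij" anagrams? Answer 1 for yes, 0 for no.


Strings: "hgkfh", "ofjij"
Sorted first:  fghhk
Sorted second: fijjo
Differ at position 1: 'g' vs 'i' => not anagrams

0


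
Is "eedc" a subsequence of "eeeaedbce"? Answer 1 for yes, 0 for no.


Check if "eedc" is a subsequence of "eeeaedbce"
Greedy scan:
  Position 0 ('e'): matches sub[0] = 'e'
  Position 1 ('e'): matches sub[1] = 'e'
  Position 2 ('e'): no match needed
  Position 3 ('a'): no match needed
  Position 4 ('e'): no match needed
  Position 5 ('d'): matches sub[2] = 'd'
  Position 6 ('b'): no match needed
  Position 7 ('c'): matches sub[3] = 'c'
  Position 8 ('e'): no match needed
All 4 characters matched => is a subsequence

1


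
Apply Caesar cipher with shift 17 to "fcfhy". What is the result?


Caesar cipher: shift "fcfhy" by 17
  'f' (pos 5) + 17 = pos 22 = 'w'
  'c' (pos 2) + 17 = pos 19 = 't'
  'f' (pos 5) + 17 = pos 22 = 'w'
  'h' (pos 7) + 17 = pos 24 = 'y'
  'y' (pos 24) + 17 = pos 15 = 'p'
Result: wtwyp

wtwyp


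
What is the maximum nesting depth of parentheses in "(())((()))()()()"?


Input: "(())((()))()()()"
Tracking depth:
  Position 0 '(': depth becomes 1
  Position 1 '(': depth becomes 2
  Position 2 ')': depth becomes 1
  Position 3 ')': depth becomes 0
  Position 4 '(': depth becomes 1
  Position 5 '(': depth becomes 2
  Position 6 '(': depth becomes 3
  Position 7 ')': depth becomes 2
  Position 8 ')': depth becomes 1
  Position 9 ')': depth becomes 0
  Position 10 '(': depth becomes 1
  Position 11 ')': depth becomes 0
  Position 12 '(': depth becomes 1
  Position 13 ')': depth becomes 0
  Position 14 '(': depth becomes 1
  Position 15 ')': depth becomes 0
Maximum depth reached: 3

3


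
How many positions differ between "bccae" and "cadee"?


Comparing "bccae" and "cadee" position by position:
  Position 0: 'b' vs 'c' => DIFFER
  Position 1: 'c' vs 'a' => DIFFER
  Position 2: 'c' vs 'd' => DIFFER
  Position 3: 'a' vs 'e' => DIFFER
  Position 4: 'e' vs 'e' => same
Positions that differ: 4

4


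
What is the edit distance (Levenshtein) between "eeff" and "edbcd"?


Computing edit distance: "eeff" -> "edbcd"
DP table:
           e    d    b    c    d
      0    1    2    3    4    5
  e   1    0    1    2    3    4
  e   2    1    1    2    3    4
  f   3    2    2    2    3    4
  f   4    3    3    3    3    4
Edit distance = dp[4][5] = 4

4


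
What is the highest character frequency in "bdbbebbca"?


Input: bdbbebbca
Character counts:
  'a': 1
  'b': 5
  'c': 1
  'd': 1
  'e': 1
Maximum frequency: 5

5


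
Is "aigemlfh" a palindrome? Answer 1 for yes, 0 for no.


Input: aigemlfh
Reversed: hflmegia
  Compare pos 0 ('a') with pos 7 ('h'): MISMATCH
  Compare pos 1 ('i') with pos 6 ('f'): MISMATCH
  Compare pos 2 ('g') with pos 5 ('l'): MISMATCH
  Compare pos 3 ('e') with pos 4 ('m'): MISMATCH
Result: not a palindrome

0


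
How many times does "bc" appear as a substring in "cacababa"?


Searching for "bc" in "cacababa"
Scanning each position:
  Position 0: "ca" => no
  Position 1: "ac" => no
  Position 2: "ca" => no
  Position 3: "ab" => no
  Position 4: "ba" => no
  Position 5: "ab" => no
  Position 6: "ba" => no
Total occurrences: 0

0


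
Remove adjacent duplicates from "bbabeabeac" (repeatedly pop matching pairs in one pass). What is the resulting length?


Input: bbabeabeac
Stack-based adjacent duplicate removal:
  Read 'b': push. Stack: b
  Read 'b': matches stack top 'b' => pop. Stack: (empty)
  Read 'a': push. Stack: a
  Read 'b': push. Stack: ab
  Read 'e': push. Stack: abe
  Read 'a': push. Stack: abea
  Read 'b': push. Stack: abeab
  Read 'e': push. Stack: abeabe
  Read 'a': push. Stack: abeabea
  Read 'c': push. Stack: abeabeac
Final stack: "abeabeac" (length 8)

8


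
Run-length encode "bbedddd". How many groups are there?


Input: bbedddd
Scanning for consecutive runs:
  Group 1: 'b' x 2 (positions 0-1)
  Group 2: 'e' x 1 (positions 2-2)
  Group 3: 'd' x 4 (positions 3-6)
Total groups: 3

3


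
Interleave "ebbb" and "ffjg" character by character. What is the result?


Interleaving "ebbb" and "ffjg":
  Position 0: 'e' from first, 'f' from second => "ef"
  Position 1: 'b' from first, 'f' from second => "bf"
  Position 2: 'b' from first, 'j' from second => "bj"
  Position 3: 'b' from first, 'g' from second => "bg"
Result: efbfbjbg

efbfbjbg


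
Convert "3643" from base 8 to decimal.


Input: "3643" in base 8
Positional expansion:
  Digit '3' (value 3) x 8^3 = 1536
  Digit '6' (value 6) x 8^2 = 384
  Digit '4' (value 4) x 8^1 = 32
  Digit '3' (value 3) x 8^0 = 3
Sum = 1955

1955


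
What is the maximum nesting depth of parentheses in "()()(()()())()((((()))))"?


Input: "()()(()()())()((((()))))"
Tracking depth:
  Position 0 '(': depth becomes 1
  Position 1 ')': depth becomes 0
  Position 2 '(': depth becomes 1
  Position 3 ')': depth becomes 0
  Position 4 '(': depth becomes 1
  Position 5 '(': depth becomes 2
  Position 6 ')': depth becomes 1
  Position 7 '(': depth becomes 2
  Position 8 ')': depth becomes 1
  Position 9 '(': depth becomes 2
  Position 10 ')': depth becomes 1
  Position 11 ')': depth becomes 0
  Position 12 '(': depth becomes 1
  Position 13 ')': depth becomes 0
  Position 14 '(': depth becomes 1
  Position 15 '(': depth becomes 2
  Position 16 '(': depth becomes 3
  Position 17 '(': depth becomes 4
  Position 18 '(': depth becomes 5
  Position 19 ')': depth becomes 4
  Position 20 ')': depth becomes 3
  Position 21 ')': depth becomes 2
  Position 22 ')': depth becomes 1
  Position 23 ')': depth becomes 0
Maximum depth reached: 5

5


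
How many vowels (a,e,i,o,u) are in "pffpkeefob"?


Input: pffpkeefob
Checking each character:
  'p' at position 0: consonant
  'f' at position 1: consonant
  'f' at position 2: consonant
  'p' at position 3: consonant
  'k' at position 4: consonant
  'e' at position 5: vowel (running total: 1)
  'e' at position 6: vowel (running total: 2)
  'f' at position 7: consonant
  'o' at position 8: vowel (running total: 3)
  'b' at position 9: consonant
Total vowels: 3

3


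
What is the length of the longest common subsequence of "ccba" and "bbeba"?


LCS of "ccba" and "bbeba"
DP table:
           b    b    e    b    a
      0    0    0    0    0    0
  c   0    0    0    0    0    0
  c   0    0    0    0    0    0
  b   0    1    1    1    1    1
  a   0    1    1    1    1    2
LCS length = dp[4][5] = 2

2


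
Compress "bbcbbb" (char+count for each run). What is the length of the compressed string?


Input: bbcbbb
Runs:
  'b' x 2 => "b2"
  'c' x 1 => "c1"
  'b' x 3 => "b3"
Compressed: "b2c1b3"
Compressed length: 6

6


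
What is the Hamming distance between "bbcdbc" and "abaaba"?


Comparing "bbcdbc" and "abaaba" position by position:
  Position 0: 'b' vs 'a' => differ
  Position 1: 'b' vs 'b' => same
  Position 2: 'c' vs 'a' => differ
  Position 3: 'd' vs 'a' => differ
  Position 4: 'b' vs 'b' => same
  Position 5: 'c' vs 'a' => differ
Total differences (Hamming distance): 4

4


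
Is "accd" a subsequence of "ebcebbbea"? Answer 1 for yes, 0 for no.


Check if "accd" is a subsequence of "ebcebbbea"
Greedy scan:
  Position 0 ('e'): no match needed
  Position 1 ('b'): no match needed
  Position 2 ('c'): no match needed
  Position 3 ('e'): no match needed
  Position 4 ('b'): no match needed
  Position 5 ('b'): no match needed
  Position 6 ('b'): no match needed
  Position 7 ('e'): no match needed
  Position 8 ('a'): matches sub[0] = 'a'
Only matched 1/4 characters => not a subsequence

0


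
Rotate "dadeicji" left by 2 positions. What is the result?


Input: "dadeicji", rotate left by 2
First 2 characters: "da"
Remaining characters: "deicji"
Concatenate remaining + first: "deicji" + "da" = "deicjida"

deicjida


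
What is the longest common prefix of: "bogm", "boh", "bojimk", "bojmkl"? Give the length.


Words: bogm, boh, bojimk, bojmkl
  Position 0: all 'b' => match
  Position 1: all 'o' => match
  Position 2: ('g', 'h', 'j', 'j') => mismatch, stop
LCP = "bo" (length 2)

2


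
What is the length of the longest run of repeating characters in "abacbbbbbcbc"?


Input: "abacbbbbbcbc"
Scanning for longest run:
  Position 1 ('b'): new char, reset run to 1
  Position 2 ('a'): new char, reset run to 1
  Position 3 ('c'): new char, reset run to 1
  Position 4 ('b'): new char, reset run to 1
  Position 5 ('b'): continues run of 'b', length=2
  Position 6 ('b'): continues run of 'b', length=3
  Position 7 ('b'): continues run of 'b', length=4
  Position 8 ('b'): continues run of 'b', length=5
  Position 9 ('c'): new char, reset run to 1
  Position 10 ('b'): new char, reset run to 1
  Position 11 ('c'): new char, reset run to 1
Longest run: 'b' with length 5

5


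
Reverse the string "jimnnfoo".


Input: jimnnfoo
Reading characters right to left:
  Position 7: 'o'
  Position 6: 'o'
  Position 5: 'f'
  Position 4: 'n'
  Position 3: 'n'
  Position 2: 'm'
  Position 1: 'i'
  Position 0: 'j'
Reversed: oofnnmij

oofnnmij


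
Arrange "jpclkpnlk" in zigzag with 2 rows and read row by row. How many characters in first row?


Zigzag "jpclkpnlk" into 2 rows:
Placing characters:
  'j' => row 0
  'p' => row 1
  'c' => row 0
  'l' => row 1
  'k' => row 0
  'p' => row 1
  'n' => row 0
  'l' => row 1
  'k' => row 0
Rows:
  Row 0: "jcknk"
  Row 1: "plpl"
First row length: 5

5


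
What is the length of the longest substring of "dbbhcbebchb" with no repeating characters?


Input: "dbbhcbebchb"
Sliding window (track last position of each char):
  Position 0 ('d'): window [0,0] length 1 -- new best
  Position 1 ('b'): window [0,1] length 2 -- new best
  Position 2 ('b'): repeat (last at 1), move window start to 2
  Position 2 ('b'): window [2,2] length 1
  Position 3 ('h'): window [2,3] length 2
  Position 4 ('c'): window [2,4] length 3 -- new best
  Position 5 ('b'): repeat (last at 2), move window start to 3
  Position 5 ('b'): window [3,5] length 3
  Position 6 ('e'): window [3,6] length 4 -- new best
  Position 7 ('b'): repeat (last at 5), move window start to 6
  Position 7 ('b'): window [6,7] length 2
  Position 8 ('c'): window [6,8] length 3
  Position 9 ('h'): window [6,9] length 4
  Position 10 ('b'): repeat (last at 7), move window start to 8
  Position 10 ('b'): window [8,10] length 3
Longest substring with no repeats: "hcbe" with length 4

4


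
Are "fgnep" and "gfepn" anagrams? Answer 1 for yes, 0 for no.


Strings: "fgnep", "gfepn"
Sorted first:  efgnp
Sorted second: efgnp
Sorted forms match => anagrams

1


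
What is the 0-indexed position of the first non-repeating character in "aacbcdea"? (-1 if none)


Input: aacbcdea
Character frequencies:
  'a': 3
  'b': 1
  'c': 2
  'd': 1
  'e': 1
Scanning left to right for freq == 1:
  Position 0 ('a'): freq=3, skip
  Position 1 ('a'): freq=3, skip
  Position 2 ('c'): freq=2, skip
  Position 3 ('b'): unique! => answer = 3

3


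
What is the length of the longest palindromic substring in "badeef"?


Input: "badeef"
Checking substrings for palindromes:
  [3:5] "ee" (len 2) => palindrome
Longest palindromic substring: "ee" with length 2

2


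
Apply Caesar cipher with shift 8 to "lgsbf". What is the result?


Caesar cipher: shift "lgsbf" by 8
  'l' (pos 11) + 8 = pos 19 = 't'
  'g' (pos 6) + 8 = pos 14 = 'o'
  's' (pos 18) + 8 = pos 0 = 'a'
  'b' (pos 1) + 8 = pos 9 = 'j'
  'f' (pos 5) + 8 = pos 13 = 'n'
Result: toajn

toajn


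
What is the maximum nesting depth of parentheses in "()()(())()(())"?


Input: "()()(())()(())"
Tracking depth:
  Position 0 '(': depth becomes 1
  Position 1 ')': depth becomes 0
  Position 2 '(': depth becomes 1
  Position 3 ')': depth becomes 0
  Position 4 '(': depth becomes 1
  Position 5 '(': depth becomes 2
  Position 6 ')': depth becomes 1
  Position 7 ')': depth becomes 0
  Position 8 '(': depth becomes 1
  Position 9 ')': depth becomes 0
  Position 10 '(': depth becomes 1
  Position 11 '(': depth becomes 2
  Position 12 ')': depth becomes 1
  Position 13 ')': depth becomes 0
Maximum depth reached: 2

2


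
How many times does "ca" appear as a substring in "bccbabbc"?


Searching for "ca" in "bccbabbc"
Scanning each position:
  Position 0: "bc" => no
  Position 1: "cc" => no
  Position 2: "cb" => no
  Position 3: "ba" => no
  Position 4: "ab" => no
  Position 5: "bb" => no
  Position 6: "bc" => no
Total occurrences: 0

0


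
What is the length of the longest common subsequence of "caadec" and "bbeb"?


LCS of "caadec" and "bbeb"
DP table:
           b    b    e    b
      0    0    0    0    0
  c   0    0    0    0    0
  a   0    0    0    0    0
  a   0    0    0    0    0
  d   0    0    0    0    0
  e   0    0    0    1    1
  c   0    0    0    1    1
LCS length = dp[6][4] = 1

1


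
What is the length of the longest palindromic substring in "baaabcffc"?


Input: "baaabcffc"
Checking substrings for palindromes:
  [0:5] "baaab" (len 5) => palindrome
  [5:9] "cffc" (len 4) => palindrome
  [1:4] "aaa" (len 3) => palindrome
  [1:3] "aa" (len 2) => palindrome
  [2:4] "aa" (len 2) => palindrome
  [6:8] "ff" (len 2) => palindrome
Longest palindromic substring: "baaab" with length 5

5


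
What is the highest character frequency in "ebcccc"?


Input: ebcccc
Character counts:
  'b': 1
  'c': 4
  'e': 1
Maximum frequency: 4

4


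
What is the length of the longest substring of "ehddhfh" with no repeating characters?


Input: "ehddhfh"
Sliding window (track last position of each char):
  Position 0 ('e'): window [0,0] length 1 -- new best
  Position 1 ('h'): window [0,1] length 2 -- new best
  Position 2 ('d'): window [0,2] length 3 -- new best
  Position 3 ('d'): repeat (last at 2), move window start to 3
  Position 3 ('d'): window [3,3] length 1
  Position 4 ('h'): window [3,4] length 2
  Position 5 ('f'): window [3,5] length 3
  Position 6 ('h'): repeat (last at 4), move window start to 5
  Position 6 ('h'): window [5,6] length 2
Longest substring with no repeats: "ehd" with length 3

3


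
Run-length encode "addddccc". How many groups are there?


Input: addddccc
Scanning for consecutive runs:
  Group 1: 'a' x 1 (positions 0-0)
  Group 2: 'd' x 4 (positions 1-4)
  Group 3: 'c' x 3 (positions 5-7)
Total groups: 3

3


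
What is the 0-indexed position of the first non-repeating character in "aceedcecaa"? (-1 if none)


Input: aceedcecaa
Character frequencies:
  'a': 3
  'c': 3
  'd': 1
  'e': 3
Scanning left to right for freq == 1:
  Position 0 ('a'): freq=3, skip
  Position 1 ('c'): freq=3, skip
  Position 2 ('e'): freq=3, skip
  Position 3 ('e'): freq=3, skip
  Position 4 ('d'): unique! => answer = 4

4


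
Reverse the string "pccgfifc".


Input: pccgfifc
Reading characters right to left:
  Position 7: 'c'
  Position 6: 'f'
  Position 5: 'i'
  Position 4: 'f'
  Position 3: 'g'
  Position 2: 'c'
  Position 1: 'c'
  Position 0: 'p'
Reversed: cfifgccp

cfifgccp


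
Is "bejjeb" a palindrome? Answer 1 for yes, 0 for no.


Input: bejjeb
Reversed: bejjeb
  Compare pos 0 ('b') with pos 5 ('b'): match
  Compare pos 1 ('e') with pos 4 ('e'): match
  Compare pos 2 ('j') with pos 3 ('j'): match
Result: palindrome

1


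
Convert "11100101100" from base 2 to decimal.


Input: "11100101100" in base 2
Positional expansion:
  Digit '1' (value 1) x 2^10 = 1024
  Digit '1' (value 1) x 2^9 = 512
  Digit '1' (value 1) x 2^8 = 256
  Digit '0' (value 0) x 2^7 = 0
  Digit '0' (value 0) x 2^6 = 0
  Digit '1' (value 1) x 2^5 = 32
  Digit '0' (value 0) x 2^4 = 0
  Digit '1' (value 1) x 2^3 = 8
  Digit '1' (value 1) x 2^2 = 4
  Digit '0' (value 0) x 2^1 = 0
  Digit '0' (value 0) x 2^0 = 0
Sum = 1836

1836


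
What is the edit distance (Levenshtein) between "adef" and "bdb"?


Computing edit distance: "adef" -> "bdb"
DP table:
           b    d    b
      0    1    2    3
  a   1    1    2    3
  d   2    2    1    2
  e   3    3    2    2
  f   4    4    3    3
Edit distance = dp[4][3] = 3

3


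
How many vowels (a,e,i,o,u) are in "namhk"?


Input: namhk
Checking each character:
  'n' at position 0: consonant
  'a' at position 1: vowel (running total: 1)
  'm' at position 2: consonant
  'h' at position 3: consonant
  'k' at position 4: consonant
Total vowels: 1

1


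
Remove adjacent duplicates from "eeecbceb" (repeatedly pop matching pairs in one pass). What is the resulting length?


Input: eeecbceb
Stack-based adjacent duplicate removal:
  Read 'e': push. Stack: e
  Read 'e': matches stack top 'e' => pop. Stack: (empty)
  Read 'e': push. Stack: e
  Read 'c': push. Stack: ec
  Read 'b': push. Stack: ecb
  Read 'c': push. Stack: ecbc
  Read 'e': push. Stack: ecbce
  Read 'b': push. Stack: ecbceb
Final stack: "ecbceb" (length 6)

6


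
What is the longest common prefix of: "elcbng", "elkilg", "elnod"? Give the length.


Words: elcbng, elkilg, elnod
  Position 0: all 'e' => match
  Position 1: all 'l' => match
  Position 2: ('c', 'k', 'n') => mismatch, stop
LCP = "el" (length 2)

2


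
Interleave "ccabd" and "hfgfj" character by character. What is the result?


Interleaving "ccabd" and "hfgfj":
  Position 0: 'c' from first, 'h' from second => "ch"
  Position 1: 'c' from first, 'f' from second => "cf"
  Position 2: 'a' from first, 'g' from second => "ag"
  Position 3: 'b' from first, 'f' from second => "bf"
  Position 4: 'd' from first, 'j' from second => "dj"
Result: chcfagbfdj

chcfagbfdj


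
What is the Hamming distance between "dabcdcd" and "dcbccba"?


Comparing "dabcdcd" and "dcbccba" position by position:
  Position 0: 'd' vs 'd' => same
  Position 1: 'a' vs 'c' => differ
  Position 2: 'b' vs 'b' => same
  Position 3: 'c' vs 'c' => same
  Position 4: 'd' vs 'c' => differ
  Position 5: 'c' vs 'b' => differ
  Position 6: 'd' vs 'a' => differ
Total differences (Hamming distance): 4

4


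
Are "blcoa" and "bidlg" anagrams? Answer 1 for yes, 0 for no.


Strings: "blcoa", "bidlg"
Sorted first:  abclo
Sorted second: bdgil
Differ at position 0: 'a' vs 'b' => not anagrams

0


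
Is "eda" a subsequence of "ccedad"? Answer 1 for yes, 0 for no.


Check if "eda" is a subsequence of "ccedad"
Greedy scan:
  Position 0 ('c'): no match needed
  Position 1 ('c'): no match needed
  Position 2 ('e'): matches sub[0] = 'e'
  Position 3 ('d'): matches sub[1] = 'd'
  Position 4 ('a'): matches sub[2] = 'a'
  Position 5 ('d'): no match needed
All 3 characters matched => is a subsequence

1


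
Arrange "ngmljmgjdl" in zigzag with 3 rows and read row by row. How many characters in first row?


Zigzag "ngmljmgjdl" into 3 rows:
Placing characters:
  'n' => row 0
  'g' => row 1
  'm' => row 2
  'l' => row 1
  'j' => row 0
  'm' => row 1
  'g' => row 2
  'j' => row 1
  'd' => row 0
  'l' => row 1
Rows:
  Row 0: "njd"
  Row 1: "glmjl"
  Row 2: "mg"
First row length: 3

3


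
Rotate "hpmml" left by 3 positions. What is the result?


Input: "hpmml", rotate left by 3
First 3 characters: "hpm"
Remaining characters: "ml"
Concatenate remaining + first: "ml" + "hpm" = "mlhpm"

mlhpm


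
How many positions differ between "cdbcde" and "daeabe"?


Comparing "cdbcde" and "daeabe" position by position:
  Position 0: 'c' vs 'd' => DIFFER
  Position 1: 'd' vs 'a' => DIFFER
  Position 2: 'b' vs 'e' => DIFFER
  Position 3: 'c' vs 'a' => DIFFER
  Position 4: 'd' vs 'b' => DIFFER
  Position 5: 'e' vs 'e' => same
Positions that differ: 5

5


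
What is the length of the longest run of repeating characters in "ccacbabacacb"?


Input: "ccacbabacacb"
Scanning for longest run:
  Position 1 ('c'): continues run of 'c', length=2
  Position 2 ('a'): new char, reset run to 1
  Position 3 ('c'): new char, reset run to 1
  Position 4 ('b'): new char, reset run to 1
  Position 5 ('a'): new char, reset run to 1
  Position 6 ('b'): new char, reset run to 1
  Position 7 ('a'): new char, reset run to 1
  Position 8 ('c'): new char, reset run to 1
  Position 9 ('a'): new char, reset run to 1
  Position 10 ('c'): new char, reset run to 1
  Position 11 ('b'): new char, reset run to 1
Longest run: 'c' with length 2

2


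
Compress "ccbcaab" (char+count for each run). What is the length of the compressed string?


Input: ccbcaab
Runs:
  'c' x 2 => "c2"
  'b' x 1 => "b1"
  'c' x 1 => "c1"
  'a' x 2 => "a2"
  'b' x 1 => "b1"
Compressed: "c2b1c1a2b1"
Compressed length: 10

10


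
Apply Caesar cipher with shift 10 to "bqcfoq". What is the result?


Caesar cipher: shift "bqcfoq" by 10
  'b' (pos 1) + 10 = pos 11 = 'l'
  'q' (pos 16) + 10 = pos 0 = 'a'
  'c' (pos 2) + 10 = pos 12 = 'm'
  'f' (pos 5) + 10 = pos 15 = 'p'
  'o' (pos 14) + 10 = pos 24 = 'y'
  'q' (pos 16) + 10 = pos 0 = 'a'
Result: lampya

lampya


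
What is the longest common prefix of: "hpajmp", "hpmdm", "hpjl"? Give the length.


Words: hpajmp, hpmdm, hpjl
  Position 0: all 'h' => match
  Position 1: all 'p' => match
  Position 2: ('a', 'm', 'j') => mismatch, stop
LCP = "hp" (length 2)

2
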